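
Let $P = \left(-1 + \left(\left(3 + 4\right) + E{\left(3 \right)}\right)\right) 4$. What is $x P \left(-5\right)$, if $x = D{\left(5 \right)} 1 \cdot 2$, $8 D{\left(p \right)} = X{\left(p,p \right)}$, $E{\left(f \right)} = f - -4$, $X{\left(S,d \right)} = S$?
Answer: $-325$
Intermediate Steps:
$E{\left(f \right)} = 4 + f$ ($E{\left(f \right)} = f + 4 = 4 + f$)
$D{\left(p \right)} = \frac{p}{8}$
$P = 52$ ($P = \left(-1 + \left(\left(3 + 4\right) + \left(4 + 3\right)\right)\right) 4 = \left(-1 + \left(7 + 7\right)\right) 4 = \left(-1 + 14\right) 4 = 13 \cdot 4 = 52$)
$x = \frac{5}{4}$ ($x = \frac{1}{8} \cdot 5 \cdot 1 \cdot 2 = \frac{5}{8} \cdot 1 \cdot 2 = \frac{5}{8} \cdot 2 = \frac{5}{4} \approx 1.25$)
$x P \left(-5\right) = \frac{5}{4} \cdot 52 \left(-5\right) = 65 \left(-5\right) = -325$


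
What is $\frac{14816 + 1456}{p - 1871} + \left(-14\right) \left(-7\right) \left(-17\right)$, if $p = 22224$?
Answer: $- \frac{33891826}{20353} \approx -1665.2$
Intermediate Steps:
$\frac{14816 + 1456}{p - 1871} + \left(-14\right) \left(-7\right) \left(-17\right) = \frac{14816 + 1456}{22224 - 1871} + \left(-14\right) \left(-7\right) \left(-17\right) = \frac{16272}{20353} + 98 \left(-17\right) = 16272 \cdot \frac{1}{20353} - 1666 = \frac{16272}{20353} - 1666 = - \frac{33891826}{20353}$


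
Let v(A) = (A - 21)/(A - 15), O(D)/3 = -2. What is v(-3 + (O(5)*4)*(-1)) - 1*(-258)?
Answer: 258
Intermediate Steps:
O(D) = -6 (O(D) = 3*(-2) = -6)
v(A) = (-21 + A)/(-15 + A)
v(-3 + (O(5)*4)*(-1)) - 1*(-258) = (-21 + (-3 - 6*4*(-1)))/(-15 + (-3 - 6*4*(-1))) - 1*(-258) = (-21 + (-3 - 24*(-1)))/(-15 + (-3 - 24*(-1))) + 258 = (-21 + (-3 + 24))/(-15 + (-3 + 24)) + 258 = (-21 + 21)/(-15 + 21) + 258 = 0/6 + 258 = (⅙)*0 + 258 = 0 + 258 = 258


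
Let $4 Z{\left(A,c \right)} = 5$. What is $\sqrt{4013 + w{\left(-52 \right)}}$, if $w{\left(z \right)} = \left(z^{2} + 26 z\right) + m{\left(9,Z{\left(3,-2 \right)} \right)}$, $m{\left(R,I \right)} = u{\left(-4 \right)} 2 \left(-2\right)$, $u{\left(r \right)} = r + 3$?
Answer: $\sqrt{5369} \approx 73.273$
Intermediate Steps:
$u{\left(r \right)} = 3 + r$
$Z{\left(A,c \right)} = \frac{5}{4}$ ($Z{\left(A,c \right)} = \frac{1}{4} \cdot 5 = \frac{5}{4}$)
$m{\left(R,I \right)} = 4$ ($m{\left(R,I \right)} = \left(3 - 4\right) 2 \left(-2\right) = \left(-1\right) 2 \left(-2\right) = \left(-2\right) \left(-2\right) = 4$)
$w{\left(z \right)} = 4 + z^{2} + 26 z$ ($w{\left(z \right)} = \left(z^{2} + 26 z\right) + 4 = 4 + z^{2} + 26 z$)
$\sqrt{4013 + w{\left(-52 \right)}} = \sqrt{4013 + \left(4 + \left(-52\right)^{2} + 26 \left(-52\right)\right)} = \sqrt{4013 + \left(4 + 2704 - 1352\right)} = \sqrt{4013 + 1356} = \sqrt{5369}$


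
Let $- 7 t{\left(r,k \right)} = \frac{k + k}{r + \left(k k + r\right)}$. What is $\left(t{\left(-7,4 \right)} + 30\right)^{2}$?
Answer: $\frac{42436}{49} \approx 866.04$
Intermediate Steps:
$t{\left(r,k \right)} = - \frac{2 k}{7 \left(k^{2} + 2 r\right)}$ ($t{\left(r,k \right)} = - \frac{\left(k + k\right) \frac{1}{r + \left(k k + r\right)}}{7} = - \frac{2 k \frac{1}{r + \left(k^{2} + r\right)}}{7} = - \frac{2 k \frac{1}{r + \left(r + k^{2}\right)}}{7} = - \frac{2 k \frac{1}{k^{2} + 2 r}}{7} = - \frac{2 k}{7 \left(k^{2} + 2 r\right)}$)
$\left(t{\left(-7,4 \right)} + 30\right)^{2} = \left(\left(-2\right) 4 \frac{1}{7 \cdot 4^{2} + 14 \left(-7\right)} + 30\right)^{2} = \left(\left(-2\right) 4 \frac{1}{7 \cdot 16 - 98} + 30\right)^{2} = \left(\left(-2\right) 4 \frac{1}{112 - 98} + 30\right)^{2} = \left(\left(-2\right) 4 \cdot \frac{1}{14} + 30\right)^{2} = \left(- \frac{4}{7} + 30\right)^{2} = \left(\frac{206}{7}\right)^{2} = \frac{42436}{49}$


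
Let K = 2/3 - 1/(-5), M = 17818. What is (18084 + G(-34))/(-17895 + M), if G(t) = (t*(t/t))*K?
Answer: -270818/1155 ≈ -234.47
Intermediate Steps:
K = 13/15 (K = 2*(⅓) - 1*(-⅕) = ⅔ + ⅕ = 13/15 ≈ 0.86667)
G(t) = 13*t/15 (G(t) = (t*(t/t))*(13/15) = (t*1)*(13/15) = t*(13/15) = 13*t/15)
(18084 + G(-34))/(-17895 + M) = (18084 + (13/15)*(-34))/(-17895 + 17818) = (18084 - 442/15)/(-77) = (270818/15)*(-1/77) = -270818/1155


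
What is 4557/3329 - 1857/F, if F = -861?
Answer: 3368510/955423 ≈ 3.5257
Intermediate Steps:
4557/3329 - 1857/F = 4557/3329 - 1857/(-861) = 4557*(1/3329) - 1857*(-1/861) = 4557/3329 + 619/287 = 3368510/955423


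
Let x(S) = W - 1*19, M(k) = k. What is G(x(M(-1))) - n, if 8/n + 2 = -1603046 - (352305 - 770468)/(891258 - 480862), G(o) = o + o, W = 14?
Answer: -6578837405282/657884068845 ≈ -10.000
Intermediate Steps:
x(S) = -5 (x(S) = 14 - 1*19 = 14 - 19 = -5)
G(o) = 2*o
n = -3283168/657884068845 (n = 8/(-2 + (-1603046 - (352305 - 770468)/(891258 - 480862))) = 8/(-2 + (-1603046 - (-418163)/410396)) = 8/(-2 + (-1603046 - 1*(-418163/410396))) = 8/(-2 + (-1603046 + 418163/410396)) = 8/(-2 - 657883248053/410396) = 8/(-657884068845/410396) = 8*(-410396/657884068845) = -3283168/657884068845 ≈ -4.9905e-6)
G(x(M(-1))) - n = 2*(-5) - 1*(-3283168/657884068845) = -10 + 3283168/657884068845 = -6578837405282/657884068845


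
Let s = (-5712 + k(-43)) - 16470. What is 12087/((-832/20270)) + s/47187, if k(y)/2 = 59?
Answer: -825785574277/2804256 ≈ -2.9448e+5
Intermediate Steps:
k(y) = 118 (k(y) = 2*59 = 118)
s = -22064 (s = (-5712 + 118) - 16470 = -5594 - 16470 = -22064)
12087/((-832/20270)) + s/47187 = 12087/((-832/20270)) - 22064/47187 = 12087/((-832*1/20270)) - 22064*1/47187 = 12087/(-416/10135) - 3152/6741 = 12087*(-10135/416) - 3152/6741 = -122501745/416 - 3152/6741 = -825785574277/2804256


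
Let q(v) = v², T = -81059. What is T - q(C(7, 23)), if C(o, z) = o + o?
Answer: -81255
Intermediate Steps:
C(o, z) = 2*o
T - q(C(7, 23)) = -81059 - (2*7)² = -81059 - 1*14² = -81059 - 1*196 = -81059 - 196 = -81255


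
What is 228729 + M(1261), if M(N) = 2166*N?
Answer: 2960055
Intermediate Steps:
228729 + M(1261) = 228729 + 2166*1261 = 228729 + 2731326 = 2960055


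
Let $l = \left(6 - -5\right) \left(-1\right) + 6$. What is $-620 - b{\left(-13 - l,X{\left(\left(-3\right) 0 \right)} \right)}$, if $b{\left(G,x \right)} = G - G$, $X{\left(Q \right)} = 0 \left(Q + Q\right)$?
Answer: $-620$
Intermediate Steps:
$l = -5$ ($l = \left(6 + 5\right) \left(-1\right) + 6 = 11 \left(-1\right) + 6 = -11 + 6 = -5$)
$X{\left(Q \right)} = 0$ ($X{\left(Q \right)} = 0 \cdot 2 Q = 0$)
$b{\left(G,x \right)} = 0$
$-620 - b{\left(-13 - l,X{\left(\left(-3\right) 0 \right)} \right)} = -620 - 0 = -620 + 0 = -620$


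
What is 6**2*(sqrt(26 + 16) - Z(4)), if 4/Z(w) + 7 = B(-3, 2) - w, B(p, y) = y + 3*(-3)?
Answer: 8 + 36*sqrt(42) ≈ 241.31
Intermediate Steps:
B(p, y) = -9 + y (B(p, y) = y - 9 = -9 + y)
Z(w) = 4/(-14 - w) (Z(w) = 4/(-7 + ((-9 + 2) - w)) = 4/(-7 + (-7 - w)) = 4/(-14 - w))
6**2*(sqrt(26 + 16) - Z(4)) = 6**2*(sqrt(26 + 16) - (-4)/(14 + 4)) = 36*(sqrt(42) - (-4)/18) = 36*(sqrt(42) - 1*(-2/9)) = 36*(sqrt(42) + 2/9) = 36*(2/9 + sqrt(42)) = 8 + 36*sqrt(42)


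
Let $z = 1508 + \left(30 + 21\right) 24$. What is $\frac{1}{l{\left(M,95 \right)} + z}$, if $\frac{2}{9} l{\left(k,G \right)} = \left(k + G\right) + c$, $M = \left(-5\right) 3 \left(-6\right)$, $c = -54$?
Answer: $\frac{2}{6643} \approx 0.00030107$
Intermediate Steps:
$M = 90$ ($M = \left(-15\right) \left(-6\right) = 90$)
$z = 2732$ ($z = 1508 + 51 \cdot 24 = 1508 + 1224 = 2732$)
$l{\left(k,G \right)} = -243 + \frac{9 G}{2} + \frac{9 k}{2}$ ($l{\left(k,G \right)} = \frac{9 \left(\left(k + G\right) - 54\right)}{2} = \frac{9 \left(\left(G + k\right) - 54\right)}{2} = \frac{9 \left(-54 + G + k\right)}{2} = -243 + \frac{9 G}{2} + \frac{9 k}{2}$)
$\frac{1}{l{\left(M,95 \right)} + z} = \frac{1}{\left(-243 + \frac{9}{2} \cdot 95 + \frac{9}{2} \cdot 90\right) + 2732} = \frac{1}{\left(-243 + \frac{855}{2} + 405\right) + 2732} = \frac{1}{\frac{1179}{2} + 2732} = \frac{1}{\frac{6643}{2}} = \frac{2}{6643}$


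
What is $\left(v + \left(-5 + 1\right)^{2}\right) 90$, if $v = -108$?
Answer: $-8280$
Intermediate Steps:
$\left(v + \left(-5 + 1\right)^{2}\right) 90 = \left(-108 + \left(-5 + 1\right)^{2}\right) 90 = \left(-108 + \left(-4\right)^{2}\right) 90 = \left(-108 + 16\right) 90 = \left(-92\right) 90 = -8280$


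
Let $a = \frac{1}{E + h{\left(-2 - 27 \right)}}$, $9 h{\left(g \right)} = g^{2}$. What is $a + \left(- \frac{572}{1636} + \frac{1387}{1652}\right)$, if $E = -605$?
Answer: $\frac{94878711}{194423467} \approx 0.488$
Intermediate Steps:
$h{\left(g \right)} = \frac{g^{2}}{9}$
$a = - \frac{9}{4604}$ ($a = \frac{1}{-605 + \frac{\left(-2 - 27\right)^{2}}{9}} = \frac{1}{-605 + \frac{\left(-29\right)^{2}}{9}} = \frac{1}{-605 + \frac{1}{9} \cdot 841} = \frac{1}{-605 + \frac{841}{9}} = \frac{1}{- \frac{4604}{9}} = - \frac{9}{4604} \approx -0.0019548$)
$a + \left(- \frac{572}{1636} + \frac{1387}{1652}\right) = - \frac{9}{4604} + \left(- \frac{572}{1636} + \frac{1387}{1652}\right) = - \frac{9}{4604} + \left(\left(-572\right) \frac{1}{1636} + 1387 \cdot \frac{1}{1652}\right) = - \frac{9}{4604} + \left(- \frac{143}{409} + \frac{1387}{1652}\right) = - \frac{9}{4604} + \frac{331047}{675668} = \frac{94878711}{194423467}$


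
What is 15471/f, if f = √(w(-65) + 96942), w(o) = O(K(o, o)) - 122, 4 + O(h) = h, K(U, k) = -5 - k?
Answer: 1719*√299/598 ≈ 49.706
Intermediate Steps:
O(h) = -4 + h
w(o) = -131 - o (w(o) = (-4 + (-5 - o)) - 122 = (-9 - o) - 122 = -131 - o)
f = 18*√299 (f = √((-131 - 1*(-65)) + 96942) = √((-131 + 65) + 96942) = √(-66 + 96942) = √96876 = 18*√299 ≈ 311.25)
15471/f = 15471/((18*√299)) = 15471*(√299/5382) = 1719*√299/598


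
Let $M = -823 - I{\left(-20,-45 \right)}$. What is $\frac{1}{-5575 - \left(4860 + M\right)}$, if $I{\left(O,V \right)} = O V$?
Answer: $- \frac{1}{8712} \approx -0.00011478$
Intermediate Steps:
$M = -1723$ ($M = -823 - \left(-20\right) \left(-45\right) = -823 - 900 = -1723$)
$\frac{1}{-5575 - \left(4860 + M\right)} = \frac{1}{-5575 - 3137} = \frac{1}{-8712} = - \frac{1}{8712}$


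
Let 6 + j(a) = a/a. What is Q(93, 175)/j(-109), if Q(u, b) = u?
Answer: -93/5 ≈ -18.600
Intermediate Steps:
j(a) = -5 (j(a) = -6 + a/a = -6 + 1 = -5)
Q(93, 175)/j(-109) = 93/(-5) = 93*(-⅕) = -93/5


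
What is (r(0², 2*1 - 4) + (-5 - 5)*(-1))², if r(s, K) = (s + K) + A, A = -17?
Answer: 81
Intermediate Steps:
r(s, K) = -17 + K + s (r(s, K) = (s + K) - 17 = (K + s) - 17 = -17 + K + s)
(r(0², 2*1 - 4) + (-5 - 5)*(-1))² = ((-17 + (2*1 - 4) + 0²) + (-5 - 5)*(-1))² = ((-17 + (2 - 4) + 0) - 10*(-1))² = ((-17 - 2 + 0) + 10)² = (-19 + 10)² = (-9)² = 81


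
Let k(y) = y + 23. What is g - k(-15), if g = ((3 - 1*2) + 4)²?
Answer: 17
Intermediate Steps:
k(y) = 23 + y
g = 25 (g = ((3 - 2) + 4)² = (1 + 4)² = 5² = 25)
g - k(-15) = 25 - (23 - 15) = 25 - 1*8 = 25 - 8 = 17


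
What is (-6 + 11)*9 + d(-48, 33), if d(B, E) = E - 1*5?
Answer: 73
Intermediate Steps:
d(B, E) = -5 + E (d(B, E) = E - 5 = -5 + E)
(-6 + 11)*9 + d(-48, 33) = (-6 + 11)*9 + (-5 + 33) = 5*9 + 28 = 45 + 28 = 73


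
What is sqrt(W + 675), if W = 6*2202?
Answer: 3*sqrt(1543) ≈ 117.84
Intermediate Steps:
W = 13212
sqrt(W + 675) = sqrt(13212 + 675) = sqrt(13887) = 3*sqrt(1543)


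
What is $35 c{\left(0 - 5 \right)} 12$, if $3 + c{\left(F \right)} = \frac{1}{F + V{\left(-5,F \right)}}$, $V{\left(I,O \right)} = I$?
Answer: $-1302$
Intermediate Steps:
$c{\left(F \right)} = -3 + \frac{1}{-5 + F}$ ($c{\left(F \right)} = -3 + \frac{1}{F - 5} = -3 + \frac{1}{-5 + F}$)
$35 c{\left(0 - 5 \right)} 12 = 35 \frac{16 - 3 \left(0 - 5\right)}{-5 + \left(0 - 5\right)} 12 = 35 \frac{16 - -15}{-5 - 5} \cdot 12 = 35 \frac{16 + 15}{-10} \cdot 12 = 35 \left(\left(- \frac{1}{10}\right) 31\right) 12 = 35 \left(- \frac{31}{10}\right) 12 = \left(- \frac{217}{2}\right) 12 = -1302$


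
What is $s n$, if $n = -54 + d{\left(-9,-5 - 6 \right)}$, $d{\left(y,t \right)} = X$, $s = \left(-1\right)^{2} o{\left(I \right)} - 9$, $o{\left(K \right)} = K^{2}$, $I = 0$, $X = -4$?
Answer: $522$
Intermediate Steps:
$s = -9$ ($s = \left(-1\right)^{2} \cdot 0^{2} - 9 = 1 \cdot 0 - 9 = 0 - 9 = -9$)
$d{\left(y,t \right)} = -4$
$n = -58$ ($n = -54 - 4 = -58$)
$s n = \left(-9\right) \left(-58\right) = 522$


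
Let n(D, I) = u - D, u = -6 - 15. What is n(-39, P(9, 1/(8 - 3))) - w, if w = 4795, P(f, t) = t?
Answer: -4777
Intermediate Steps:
u = -21
n(D, I) = -21 - D
n(-39, P(9, 1/(8 - 3))) - w = (-21 - 1*(-39)) - 1*4795 = (-21 + 39) - 4795 = 18 - 4795 = -4777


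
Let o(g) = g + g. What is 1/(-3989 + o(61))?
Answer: -1/3867 ≈ -0.00025860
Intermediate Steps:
o(g) = 2*g
1/(-3989 + o(61)) = 1/(-3989 + 2*61) = 1/(-3989 + 122) = 1/(-3867) = -1/3867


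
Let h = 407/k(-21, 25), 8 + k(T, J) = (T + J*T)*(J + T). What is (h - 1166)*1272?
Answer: -406448361/274 ≈ -1.4834e+6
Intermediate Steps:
k(T, J) = -8 + (J + T)*(T + J*T) (k(T, J) = -8 + (T + J*T)*(J + T) = -8 + (J + T)*(T + J*T))
h = -407/2192 (h = 407/(-8 + (-21)² + 25*(-21) + 25*(-21)² - 21*25²) = 407/(-8 + 441 - 525 + 25*441 - 21*625) = 407/(-8 + 441 - 525 + 11025 - 13125) = 407/(-2192) = 407*(-1/2192) = -407/2192 ≈ -0.18568)
(h - 1166)*1272 = (-407/2192 - 1166)*1272 = -2556279/2192*1272 = -406448361/274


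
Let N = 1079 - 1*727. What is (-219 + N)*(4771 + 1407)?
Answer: 821674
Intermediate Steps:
N = 352 (N = 1079 - 727 = 352)
(-219 + N)*(4771 + 1407) = (-219 + 352)*(4771 + 1407) = 133*6178 = 821674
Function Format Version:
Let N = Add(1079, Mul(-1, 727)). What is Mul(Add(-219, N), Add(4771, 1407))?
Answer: 821674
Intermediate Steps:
N = 352 (N = Add(1079, -727) = 352)
Mul(Add(-219, N), Add(4771, 1407)) = Mul(Add(-219, 352), Add(4771, 1407)) = Mul(133, 6178) = 821674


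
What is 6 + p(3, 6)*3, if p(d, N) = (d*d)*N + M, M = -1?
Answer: 165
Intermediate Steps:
p(d, N) = -1 + N*d² (p(d, N) = (d*d)*N - 1 = d²*N - 1 = N*d² - 1 = -1 + N*d²)
6 + p(3, 6)*3 = 6 + (-1 + 6*3²)*3 = 6 + (-1 + 6*9)*3 = 6 + (-1 + 54)*3 = 6 + 53*3 = 6 + 159 = 165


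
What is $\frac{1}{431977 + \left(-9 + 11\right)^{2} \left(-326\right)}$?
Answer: $\frac{1}{430673} \approx 2.3219 \cdot 10^{-6}$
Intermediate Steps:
$\frac{1}{431977 + \left(-9 + 11\right)^{2} \left(-326\right)} = \frac{1}{431977 + 2^{2} \left(-326\right)} = \frac{1}{431977 + 4 \left(-326\right)} = \frac{1}{431977 - 1304} = \frac{1}{430673}$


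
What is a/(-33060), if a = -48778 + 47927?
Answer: 851/33060 ≈ 0.025741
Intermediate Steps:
a = -851
a/(-33060) = -851/(-33060) = -851*(-1/33060) = 851/33060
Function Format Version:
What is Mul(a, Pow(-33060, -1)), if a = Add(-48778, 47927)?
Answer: Rational(851, 33060) ≈ 0.025741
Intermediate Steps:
a = -851
Mul(a, Pow(-33060, -1)) = Mul(-851, Pow(-33060, -1)) = Mul(-851, Rational(-1, 33060)) = Rational(851, 33060)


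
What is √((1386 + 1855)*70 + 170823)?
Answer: √397693 ≈ 630.63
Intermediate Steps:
√((1386 + 1855)*70 + 170823) = √(3241*70 + 170823) = √(226870 + 170823) = √397693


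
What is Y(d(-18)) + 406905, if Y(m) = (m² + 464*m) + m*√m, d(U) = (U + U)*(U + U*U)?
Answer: 116647737 - 198288*I*√34 ≈ 1.1665e+8 - 1.1562e+6*I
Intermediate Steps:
d(U) = 2*U*(U + U²) (d(U) = (2*U)*(U + U²) = 2*U*(U + U²))
Y(m) = m² + m^(3/2) + 464*m (Y(m) = (m² + 464*m) + m^(3/2) = m² + m^(3/2) + 464*m)
Y(d(-18)) + 406905 = ((2*(-18)²*(1 - 18))² + (2*(-18)²*(1 - 18))^(3/2) + 464*(2*(-18)²*(1 - 18))) + 406905 = ((2*324*(-17))² + (2*324*(-17))^(3/2) + 464*(2*324*(-17))) + 406905 = ((-11016)² + (-11016)^(3/2) + 464*(-11016)) + 406905 = (121352256 - 198288*I*√34 - 5111424) + 406905 = (116240832 - 198288*I*√34) + 406905 = 116647737 - 198288*I*√34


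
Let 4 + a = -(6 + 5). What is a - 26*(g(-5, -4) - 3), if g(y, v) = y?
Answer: 193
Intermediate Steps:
a = -15 (a = -4 - (6 + 5) = -4 - 1*11 = -4 - 11 = -15)
a - 26*(g(-5, -4) - 3) = -15 - 26*(-5 - 3) = -15 - 26*(-8) = -15 + 208 = 193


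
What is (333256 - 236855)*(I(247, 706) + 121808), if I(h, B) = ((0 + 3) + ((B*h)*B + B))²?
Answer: 1461164969885436418209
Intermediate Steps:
I(h, B) = (3 + B + h*B²)² (I(h, B) = (3 + (h*B² + B))² = (3 + (B + h*B²))² = (3 + B + h*B²)²)
(333256 - 236855)*(I(247, 706) + 121808) = (333256 - 236855)*((3 + 706 + 247*706²)² + 121808) = 96401*((3 + 706 + 247*498436)² + 121808) = 96401*((3 + 706 + 123113692)² + 121808) = 96401*(123114401² + 121808) = 96401*(15157155733588801 + 121808) = 96401*15157155733710609 = 1461164969885436418209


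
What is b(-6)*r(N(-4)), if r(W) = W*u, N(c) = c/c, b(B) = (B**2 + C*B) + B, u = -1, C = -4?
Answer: -54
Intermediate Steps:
b(B) = B**2 - 3*B (b(B) = (B**2 - 4*B) + B = B**2 - 3*B)
N(c) = 1
r(W) = -W (r(W) = W*(-1) = -W)
b(-6)*r(N(-4)) = (-6*(-3 - 6))*(-1*1) = -6*(-9)*(-1) = 54*(-1) = -54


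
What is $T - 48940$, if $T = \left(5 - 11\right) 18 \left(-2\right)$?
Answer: $-48724$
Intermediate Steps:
$T = 216$ ($T = \left(-6\right) 18 \left(-2\right) = \left(-108\right) \left(-2\right) = 216$)
$T - 48940 = 216 - 48940 = -48724$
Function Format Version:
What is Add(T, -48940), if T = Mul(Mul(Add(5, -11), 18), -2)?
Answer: -48724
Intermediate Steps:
T = 216 (T = Mul(Mul(-6, 18), -2) = Mul(-108, -2) = 216)
Add(T, -48940) = Add(216, -48940) = -48724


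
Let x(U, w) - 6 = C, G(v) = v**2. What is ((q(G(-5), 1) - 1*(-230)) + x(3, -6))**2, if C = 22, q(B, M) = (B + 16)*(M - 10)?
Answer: 12321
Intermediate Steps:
q(B, M) = (-10 + M)*(16 + B) (q(B, M) = (16 + B)*(-10 + M) = (-10 + M)*(16 + B))
x(U, w) = 28 (x(U, w) = 6 + 22 = 28)
((q(G(-5), 1) - 1*(-230)) + x(3, -6))**2 = (((-160 - 10*(-5)**2 + 16*1 + (-5)**2*1) - 1*(-230)) + 28)**2 = (((-160 - 10*25 + 16 + 25*1) + 230) + 28)**2 = (((-160 - 250 + 16 + 25) + 230) + 28)**2 = ((-369 + 230) + 28)**2 = (-139 + 28)**2 = (-111)**2 = 12321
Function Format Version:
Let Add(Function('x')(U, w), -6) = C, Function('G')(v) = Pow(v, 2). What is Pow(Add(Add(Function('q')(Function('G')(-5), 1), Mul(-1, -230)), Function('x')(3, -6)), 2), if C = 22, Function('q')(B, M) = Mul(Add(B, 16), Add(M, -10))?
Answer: 12321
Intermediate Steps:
Function('q')(B, M) = Mul(Add(-10, M), Add(16, B)) (Function('q')(B, M) = Mul(Add(16, B), Add(-10, M)) = Mul(Add(-10, M), Add(16, B)))
Function('x')(U, w) = 28 (Function('x')(U, w) = Add(6, 22) = 28)
Pow(Add(Add(Function('q')(Function('G')(-5), 1), Mul(-1, -230)), Function('x')(3, -6)), 2) = Pow(Add(Add(Add(-160, Mul(-10, Pow(-5, 2)), Mul(16, 1), Mul(Pow(-5, 2), 1)), Mul(-1, -230)), 28), 2) = Pow(Add(Add(Add(-160, Mul(-10, 25), 16, Mul(25, 1)), 230), 28), 2) = Pow(Add(Add(Add(-160, -250, 16, 25), 230), 28), 2) = Pow(Add(Add(-369, 230), 28), 2) = Pow(Add(-139, 28), 2) = Pow(-111, 2) = 12321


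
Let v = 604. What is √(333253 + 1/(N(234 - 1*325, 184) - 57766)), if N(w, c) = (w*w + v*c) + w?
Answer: √3897860389390/3420 ≈ 577.28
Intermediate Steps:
N(w, c) = w + w² + 604*c (N(w, c) = (w*w + 604*c) + w = (w² + 604*c) + w = w + w² + 604*c)
√(333253 + 1/(N(234 - 1*325, 184) - 57766)) = √(333253 + 1/(((234 - 1*325) + (234 - 1*325)² + 604*184) - 57766)) = √(333253 + 1/(((234 - 325) + (234 - 325)² + 111136) - 57766)) = √(333253 + 1/((-91 + (-91)² + 111136) - 57766)) = √(333253 + 1/((-91 + 8281 + 111136) - 57766)) = √(333253 + 1/(119326 - 57766)) = √(333253 + 1/61560) = √(20515054681/61560) = √3897860389390/3420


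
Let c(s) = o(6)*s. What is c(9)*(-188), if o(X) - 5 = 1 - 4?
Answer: -3384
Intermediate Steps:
o(X) = 2 (o(X) = 5 + (1 - 4) = 5 - 3 = 2)
c(s) = 2*s
c(9)*(-188) = (2*9)*(-188) = 18*(-188) = -3384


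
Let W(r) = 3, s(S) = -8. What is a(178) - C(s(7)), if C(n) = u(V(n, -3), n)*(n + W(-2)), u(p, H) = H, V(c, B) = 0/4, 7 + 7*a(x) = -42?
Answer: -47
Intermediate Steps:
a(x) = -7 (a(x) = -1 + (⅐)*(-42) = -1 - 6 = -7)
V(c, B) = 0 (V(c, B) = 0*(¼) = 0)
C(n) = n*(3 + n) (C(n) = n*(n + 3) = n*(3 + n))
a(178) - C(s(7)) = -7 - (-8)*(3 - 8) = -7 - (-8)*(-5) = -7 - 1*40 = -7 - 40 = -47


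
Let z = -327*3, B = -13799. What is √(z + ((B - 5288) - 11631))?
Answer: I*√31699 ≈ 178.04*I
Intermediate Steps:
z = -981
√(z + ((B - 5288) - 11631)) = √(-981 + ((-13799 - 5288) - 11631)) = √(-981 + (-19087 - 11631)) = √(-981 - 30718) = √(-31699) = I*√31699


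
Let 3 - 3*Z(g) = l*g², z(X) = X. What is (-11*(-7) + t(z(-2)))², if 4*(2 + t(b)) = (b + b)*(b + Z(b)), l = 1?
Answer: 53824/9 ≈ 5980.4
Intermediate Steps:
Z(g) = 1 - g²/3
t(b) = -2 + b*(1 + b - b²/3)/2 (t(b) = -2 + ((b + b)*(b + (1 - b²/3)))/4 = -2 + ((2*b)*(1 + b - b²/3))/4 = -2 + (2*b*(1 + b - b²/3))/4 = -2 + b*(1 + b - b²/3)/2)
(-11*(-7) + t(z(-2)))² = (-11*(-7) + (-2 + (½)*(-2)² - ⅙*(-2)*(-3 + (-2)²)))² = (77 + (-2 + (½)*4 - ⅙*(-2)*(-3 + 4)))² = (77 + (-2 + 2 - ⅙*(-2)*1))² = (77 + (-2 + 2 + ⅓))² = (77 + ⅓)² = (232/3)² = 53824/9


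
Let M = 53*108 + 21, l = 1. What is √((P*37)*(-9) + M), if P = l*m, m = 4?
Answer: √4413 ≈ 66.430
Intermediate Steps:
M = 5745 (M = 5724 + 21 = 5745)
P = 4 (P = 1*4 = 4)
√((P*37)*(-9) + M) = √((4*37)*(-9) + 5745) = √(148*(-9) + 5745) = √(-1332 + 5745) = √4413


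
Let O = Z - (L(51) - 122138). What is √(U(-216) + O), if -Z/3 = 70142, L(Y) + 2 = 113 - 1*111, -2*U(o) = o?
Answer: 2*I*√22045 ≈ 296.95*I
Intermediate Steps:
U(o) = -o/2
L(Y) = 0 (L(Y) = -2 + (113 - 1*111) = -2 + (113 - 111) = -2 + 2 = 0)
Z = -210426 (Z = -3*70142 = -210426)
O = -88288 (O = -210426 - (0 - 122138) = -210426 - 1*(-122138) = -210426 + 122138 = -88288)
√(U(-216) + O) = √(-½*(-216) - 88288) = √(108 - 88288) = √(-88180) = 2*I*√22045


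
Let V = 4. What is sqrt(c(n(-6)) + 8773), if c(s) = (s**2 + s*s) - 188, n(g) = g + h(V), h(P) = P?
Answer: sqrt(8593) ≈ 92.698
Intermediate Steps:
n(g) = 4 + g (n(g) = g + 4 = 4 + g)
c(s) = -188 + 2*s**2 (c(s) = (s**2 + s**2) - 188 = 2*s**2 - 188 = -188 + 2*s**2)
sqrt(c(n(-6)) + 8773) = sqrt((-188 + 2*(4 - 6)**2) + 8773) = sqrt((-188 + 2*(-2)**2) + 8773) = sqrt((-188 + 2*4) + 8773) = sqrt((-188 + 8) + 8773) = sqrt(-180 + 8773) = sqrt(8593)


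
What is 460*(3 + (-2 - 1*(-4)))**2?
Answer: 11500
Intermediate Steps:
460*(3 + (-2 - 1*(-4)))**2 = 460*(3 + (-2 + 4))**2 = 460*(3 + 2)**2 = 460*5**2 = 460*25 = 11500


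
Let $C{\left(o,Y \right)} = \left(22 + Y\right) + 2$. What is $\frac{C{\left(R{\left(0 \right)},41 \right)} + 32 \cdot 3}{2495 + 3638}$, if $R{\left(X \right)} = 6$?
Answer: $\frac{161}{6133} \approx 0.026251$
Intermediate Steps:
$C{\left(o,Y \right)} = 24 + Y$
$\frac{C{\left(R{\left(0 \right)},41 \right)} + 32 \cdot 3}{2495 + 3638} = \frac{\left(24 + 41\right) + 32 \cdot 3}{2495 + 3638} = \frac{65 + 96}{6133} = 161 \cdot \frac{1}{6133} = \frac{161}{6133}$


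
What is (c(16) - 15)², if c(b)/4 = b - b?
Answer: 225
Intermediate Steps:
c(b) = 0 (c(b) = 4*(b - b) = 4*0 = 0)
(c(16) - 15)² = (0 - 15)² = (-15)² = 225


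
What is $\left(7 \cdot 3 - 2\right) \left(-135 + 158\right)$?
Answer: $437$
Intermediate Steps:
$\left(7 \cdot 3 - 2\right) \left(-135 + 158\right) = \left(21 - 2\right) 23 = 19 \cdot 23 = 437$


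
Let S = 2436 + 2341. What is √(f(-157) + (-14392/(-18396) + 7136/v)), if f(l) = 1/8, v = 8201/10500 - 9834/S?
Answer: I*√17598073251494319570195854/56134800948 ≈ 74.731*I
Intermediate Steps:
S = 4777
v = -64080823/50158500 (v = 8201/10500 - 9834/4777 = -64080823/50158500 ≈ -1.2776)
f(l) = ⅛
√(f(-157) + (-14392/(-18396) + 7136/v)) = √(⅛ + (-14392/(-18396) + 7136/(-64080823/50158500))) = √(⅛ + (-14392*(-1/18396) + 7136*(-50158500/64080823))) = √(⅛ + (514/657 - 357931056000/64080823)) = √(⅛ - 235127766248978/42101100711) = √(-1880980028891113/336808805688) = I*√17598073251494319570195854/56134800948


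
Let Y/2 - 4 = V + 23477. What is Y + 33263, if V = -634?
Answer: 78957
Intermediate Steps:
Y = 45694 (Y = 8 + 2*(-634 + 23477) = 8 + 2*22843 = 8 + 45686 = 45694)
Y + 33263 = 45694 + 33263 = 78957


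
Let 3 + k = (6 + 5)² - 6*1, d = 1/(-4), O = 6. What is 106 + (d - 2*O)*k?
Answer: -1266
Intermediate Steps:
d = -¼ ≈ -0.25000
k = 112 (k = -3 + ((6 + 5)² - 6*1) = -3 + (11² - 6) = -3 + (121 - 6) = -3 + 115 = 112)
106 + (d - 2*O)*k = 106 + (-¼ - 2*6)*112 = 106 + (-¼ - 12)*112 = 106 - 49/4*112 = 106 - 1372 = -1266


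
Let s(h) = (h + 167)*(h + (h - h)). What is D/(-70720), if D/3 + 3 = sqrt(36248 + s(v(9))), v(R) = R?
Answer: 9/70720 - 3*sqrt(9458)/35360 ≈ -0.0081238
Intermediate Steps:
s(h) = h*(167 + h) (s(h) = (167 + h)*(h + 0) = (167 + h)*h = h*(167 + h))
D = -9 + 6*sqrt(9458) (D = -9 + 3*sqrt(36248 + 9*(167 + 9)) = -9 + 3*sqrt(36248 + 9*176) = -9 + 3*sqrt(36248 + 1584) = -9 + 3*sqrt(37832) = -9 + 3*(2*sqrt(9458)) = -9 + 6*sqrt(9458) ≈ 574.51)
D/(-70720) = (-9 + 6*sqrt(9458))/(-70720) = (-9 + 6*sqrt(9458))*(-1/70720) = 9/70720 - 3*sqrt(9458)/35360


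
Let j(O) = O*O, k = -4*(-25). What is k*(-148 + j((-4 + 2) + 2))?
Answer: -14800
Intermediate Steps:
k = 100
j(O) = O²
k*(-148 + j((-4 + 2) + 2)) = 100*(-148 + ((-4 + 2) + 2)²) = 100*(-148 + (-2 + 2)²) = 100*(-148 + 0²) = 100*(-148 + 0) = 100*(-148) = -14800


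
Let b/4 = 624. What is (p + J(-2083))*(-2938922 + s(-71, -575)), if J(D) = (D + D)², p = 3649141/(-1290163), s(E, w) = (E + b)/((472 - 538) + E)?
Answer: -9015592757275238611893/176752331 ≈ -5.1007e+13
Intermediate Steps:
b = 2496 (b = 4*624 = 2496)
s(E, w) = (2496 + E)/(-66 + E) (s(E, w) = (E + 2496)/((472 - 538) + E) = (2496 + E)/(-66 + E))
p = -3649141/1290163 (p = 3649141*(-1/1290163) = -3649141/1290163 ≈ -2.8284)
J(D) = 4*D² (J(D) = (2*D)² = 4*D²)
(p + J(-2083))*(-2938922 + s(-71, -575)) = (-3649141/1290163 + 4*(-2083)²)*(-2938922 + (2496 - 71)/(-66 - 71)) = (-3649141/1290163 + 4*4338889)*(-2938922 + 2425/(-137)) = (-3649141/1290163 + 17355556)*(-2938922 - 1/137*2425) = 22391492546487*(-2938922 - 2425/137)/1290163 = (22391492546487/1290163)*(-402634739/137) = -9015592757275238611893/176752331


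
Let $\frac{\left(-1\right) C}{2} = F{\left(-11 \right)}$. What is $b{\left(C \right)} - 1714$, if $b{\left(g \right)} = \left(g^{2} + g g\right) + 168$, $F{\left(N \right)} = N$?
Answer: $-578$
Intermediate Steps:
$C = 22$ ($C = \left(-2\right) \left(-11\right) = 22$)
$b{\left(g \right)} = 168 + 2 g^{2}$ ($b{\left(g \right)} = \left(g^{2} + g^{2}\right) + 168 = 2 g^{2} + 168 = 168 + 2 g^{2}$)
$b{\left(C \right)} - 1714 = \left(168 + 2 \cdot 22^{2}\right) - 1714 = \left(168 + 2 \cdot 484\right) - 1714 = \left(168 + 968\right) - 1714 = 1136 - 1714 = -578$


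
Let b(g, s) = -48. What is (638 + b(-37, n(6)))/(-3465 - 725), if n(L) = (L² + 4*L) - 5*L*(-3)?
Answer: -59/419 ≈ -0.14081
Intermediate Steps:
n(L) = L² + 19*L (n(L) = (L² + 4*L) + 15*L = L² + 19*L)
(638 + b(-37, n(6)))/(-3465 - 725) = (638 - 48)/(-3465 - 725) = 590/(-4190) = 590*(-1/4190) = -59/419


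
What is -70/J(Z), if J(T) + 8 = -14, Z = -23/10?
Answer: 35/11 ≈ 3.1818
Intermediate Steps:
Z = -23/10 (Z = -23*⅒ = -23/10 ≈ -2.3000)
J(T) = -22 (J(T) = -8 - 14 = -22)
-70/J(Z) = -70/(-22) = -70*(-1/22) = 35/11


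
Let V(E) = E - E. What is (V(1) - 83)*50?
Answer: -4150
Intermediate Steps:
V(E) = 0
(V(1) - 83)*50 = (0 - 83)*50 = -83*50 = -4150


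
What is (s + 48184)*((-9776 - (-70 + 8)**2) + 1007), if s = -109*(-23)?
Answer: -639365583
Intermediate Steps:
s = 2507
(s + 48184)*((-9776 - (-70 + 8)**2) + 1007) = (2507 + 48184)*((-9776 - (-70 + 8)**2) + 1007) = 50691*((-9776 - 1*(-62)**2) + 1007) = 50691*((-9776 - 1*3844) + 1007) = 50691*((-9776 - 3844) + 1007) = 50691*(-13620 + 1007) = 50691*(-12613) = -639365583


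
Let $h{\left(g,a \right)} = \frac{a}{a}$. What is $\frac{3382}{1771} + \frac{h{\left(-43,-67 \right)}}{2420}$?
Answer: $\frac{744201}{389620} \approx 1.9101$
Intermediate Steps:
$h{\left(g,a \right)} = 1$
$\frac{3382}{1771} + \frac{h{\left(-43,-67 \right)}}{2420} = \frac{3382}{1771} + 1 \cdot \frac{1}{2420} = 3382 \cdot \frac{1}{1771} + 1 \cdot \frac{1}{2420} = \frac{3382}{1771} + \frac{1}{2420} = \frac{744201}{389620}$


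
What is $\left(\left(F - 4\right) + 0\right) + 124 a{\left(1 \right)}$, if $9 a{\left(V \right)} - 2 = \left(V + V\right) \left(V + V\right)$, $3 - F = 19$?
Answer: $\frac{188}{3} \approx 62.667$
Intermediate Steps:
$F = -16$ ($F = 3 - 19 = -16$)
$a{\left(V \right)} = \frac{2}{9} + \frac{4 V^{2}}{9}$ ($a{\left(V \right)} = \frac{2}{9} + \frac{\left(V + V\right) \left(V + V\right)}{9} = \frac{2}{9} + \frac{2 V 2 V}{9} = \frac{2}{9} + \frac{4 V^{2}}{9}$)
$\left(\left(F - 4\right) + 0\right) + 124 a{\left(1 \right)} = \left(\left(-16 - 4\right) + 0\right) + 124 \left(\frac{2}{9} + \frac{4 \cdot 1^{2}}{9}\right) = \left(-20 + 0\right) + 124 \left(\frac{2}{9} + \frac{4}{9} \cdot 1\right) = -20 + 124 \left(\frac{2}{9} + \frac{4}{9}\right) = -20 + 124 \cdot \frac{2}{3} = -20 + \frac{248}{3} = \frac{188}{3}$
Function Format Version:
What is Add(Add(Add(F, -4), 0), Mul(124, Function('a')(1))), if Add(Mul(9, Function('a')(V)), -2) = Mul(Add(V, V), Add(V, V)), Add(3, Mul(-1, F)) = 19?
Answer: Rational(188, 3) ≈ 62.667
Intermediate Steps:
F = -16 (F = Add(3, Mul(-1, 19)) = Add(3, -19) = -16)
Function('a')(V) = Add(Rational(2, 9), Mul(Rational(4, 9), Pow(V, 2))) (Function('a')(V) = Add(Rational(2, 9), Mul(Rational(1, 9), Mul(Add(V, V), Add(V, V)))) = Add(Rational(2, 9), Mul(Rational(1, 9), Mul(Mul(2, V), Mul(2, V)))) = Add(Rational(2, 9), Mul(Rational(1, 9), Mul(4, Pow(V, 2)))) = Add(Rational(2, 9), Mul(Rational(4, 9), Pow(V, 2))))
Add(Add(Add(F, -4), 0), Mul(124, Function('a')(1))) = Add(Add(Add(-16, -4), 0), Mul(124, Add(Rational(2, 9), Mul(Rational(4, 9), Pow(1, 2))))) = Add(Add(-20, 0), Mul(124, Add(Rational(2, 9), Mul(Rational(4, 9), 1)))) = Add(-20, Mul(124, Add(Rational(2, 9), Rational(4, 9)))) = Add(-20, Mul(124, Rational(2, 3))) = Add(-20, Rational(248, 3)) = Rational(188, 3)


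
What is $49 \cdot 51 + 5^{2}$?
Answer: $2524$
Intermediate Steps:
$49 \cdot 51 + 5^{2} = 2499 + 25 = 2524$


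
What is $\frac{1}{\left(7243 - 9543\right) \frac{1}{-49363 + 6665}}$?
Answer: $\frac{21349}{1150} \approx 18.564$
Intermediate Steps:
$\frac{1}{\left(7243 - 9543\right) \frac{1}{-49363 + 6665}} = \frac{1}{\left(-2300\right) \frac{1}{-42698}} = \frac{1}{\left(-2300\right) \left(- \frac{1}{42698}\right)} = \frac{1}{\frac{1150}{21349}} = \frac{21349}{1150}$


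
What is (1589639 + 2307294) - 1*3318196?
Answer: 578737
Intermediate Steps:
(1589639 + 2307294) - 1*3318196 = 3896933 - 3318196 = 578737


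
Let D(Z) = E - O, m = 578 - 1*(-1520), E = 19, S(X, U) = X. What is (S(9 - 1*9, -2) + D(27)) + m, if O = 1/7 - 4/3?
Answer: 44482/21 ≈ 2118.2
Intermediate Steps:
O = -25/21 (O = 1*(⅐) - 4*⅓ = ⅐ - 4/3 = -25/21 ≈ -1.1905)
m = 2098 (m = 578 + 1520 = 2098)
D(Z) = 424/21 (D(Z) = 19 - 1*(-25/21) = 19 + 25/21 = 424/21)
(S(9 - 1*9, -2) + D(27)) + m = ((9 - 1*9) + 424/21) + 2098 = ((9 - 9) + 424/21) + 2098 = (0 + 424/21) + 2098 = 424/21 + 2098 = 44482/21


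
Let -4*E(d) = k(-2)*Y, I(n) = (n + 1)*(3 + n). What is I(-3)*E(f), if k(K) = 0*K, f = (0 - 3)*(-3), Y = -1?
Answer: 0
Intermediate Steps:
f = 9 (f = -3*(-3) = 9)
I(n) = (1 + n)*(3 + n)
k(K) = 0
E(d) = 0 (E(d) = -0*(-1) = -1/4*0 = 0)
I(-3)*E(f) = (3 + (-3)**2 + 4*(-3))*0 = (3 + 9 - 12)*0 = 0*0 = 0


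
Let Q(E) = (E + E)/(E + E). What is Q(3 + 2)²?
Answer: 1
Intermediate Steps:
Q(E) = 1 (Q(E) = (2*E)/((2*E)) = (2*E)*(1/(2*E)) = 1)
Q(3 + 2)² = 1² = 1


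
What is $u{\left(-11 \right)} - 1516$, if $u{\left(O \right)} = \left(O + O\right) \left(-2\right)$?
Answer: $-1472$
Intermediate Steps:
$u{\left(O \right)} = - 4 O$ ($u{\left(O \right)} = 2 O \left(-2\right) = - 4 O$)
$u{\left(-11 \right)} - 1516 = \left(-4\right) \left(-11\right) - 1516 = 44 - 1516 = -1472$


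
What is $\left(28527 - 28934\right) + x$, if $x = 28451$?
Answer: $28044$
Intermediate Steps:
$\left(28527 - 28934\right) + x = \left(28527 - 28934\right) + 28451 = -407 + 28451 = 28044$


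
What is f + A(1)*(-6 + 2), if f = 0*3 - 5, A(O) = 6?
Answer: -29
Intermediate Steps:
f = -5 (f = 0 - 5 = -5)
f + A(1)*(-6 + 2) = -5 + 6*(-6 + 2) = -5 + 6*(-4) = -5 - 24 = -29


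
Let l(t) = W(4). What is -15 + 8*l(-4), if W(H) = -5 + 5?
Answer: -15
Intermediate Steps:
W(H) = 0
l(t) = 0
-15 + 8*l(-4) = -15 + 8*0 = -15 + 0 = -15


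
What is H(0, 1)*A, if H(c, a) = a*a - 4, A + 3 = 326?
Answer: -969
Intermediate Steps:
A = 323 (A = -3 + 326 = 323)
H(c, a) = -4 + a**2 (H(c, a) = a**2 - 4 = -4 + a**2)
H(0, 1)*A = (-4 + 1**2)*323 = (-4 + 1)*323 = -3*323 = -969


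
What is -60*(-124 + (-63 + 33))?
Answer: 9240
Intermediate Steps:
-60*(-124 + (-63 + 33)) = -60*(-124 - 30) = -60*(-154) = 9240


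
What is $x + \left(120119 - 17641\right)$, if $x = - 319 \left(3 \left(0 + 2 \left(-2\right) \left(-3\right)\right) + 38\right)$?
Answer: $78872$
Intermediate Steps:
$x = -23606$ ($x = - 319 \left(3 \left(0 - -12\right) + 38\right) = - 319 \left(3 \left(0 + 12\right) + 38\right) = - 319 \left(3 \cdot 12 + 38\right) = - 319 \left(36 + 38\right) = \left(-319\right) 74 = -23606$)
$x + \left(120119 - 17641\right) = -23606 + \left(120119 - 17641\right) = -23606 + 102478 = 78872$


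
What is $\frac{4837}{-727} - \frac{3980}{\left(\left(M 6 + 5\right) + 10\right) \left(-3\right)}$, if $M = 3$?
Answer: $\frac{2414597}{71973} \approx 33.549$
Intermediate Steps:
$\frac{4837}{-727} - \frac{3980}{\left(\left(M 6 + 5\right) + 10\right) \left(-3\right)} = \frac{4837}{-727} - \frac{3980}{\left(\left(3 \cdot 6 + 5\right) + 10\right) \left(-3\right)} = 4837 \left(- \frac{1}{727}\right) - \frac{3980}{\left(\left(18 + 5\right) + 10\right) \left(-3\right)} = - \frac{4837}{727} - \frac{3980}{\left(23 + 10\right) \left(-3\right)} = - \frac{4837}{727} - \frac{3980}{33 \left(-3\right)} = - \frac{4837}{727} - \frac{3980}{-99} = - \frac{4837}{727} - - \frac{3980}{99} = - \frac{4837}{727} + \frac{3980}{99} = \frac{2414597}{71973}$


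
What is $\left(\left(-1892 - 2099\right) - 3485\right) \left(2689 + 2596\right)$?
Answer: $-39510660$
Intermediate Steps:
$\left(\left(-1892 - 2099\right) - 3485\right) \left(2689 + 2596\right) = \left(\left(-1892 - 2099\right) - 3485\right) 5285 = \left(-3991 - 3485\right) 5285 = \left(-7476\right) 5285 = -39510660$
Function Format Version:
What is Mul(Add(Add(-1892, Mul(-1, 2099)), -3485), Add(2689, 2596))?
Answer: -39510660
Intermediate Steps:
Mul(Add(Add(-1892, Mul(-1, 2099)), -3485), Add(2689, 2596)) = Mul(Add(Add(-1892, -2099), -3485), 5285) = Mul(Add(-3991, -3485), 5285) = Mul(-7476, 5285) = -39510660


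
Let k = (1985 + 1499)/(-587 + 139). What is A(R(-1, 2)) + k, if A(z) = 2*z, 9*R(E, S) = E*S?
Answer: -8287/1008 ≈ -8.2212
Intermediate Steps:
R(E, S) = E*S/9 (R(E, S) = (E*S)/9 = E*S/9)
k = -871/112 (k = 3484/(-448) = 3484*(-1/448) = -871/112 ≈ -7.7768)
A(R(-1, 2)) + k = 2*((1/9)*(-1)*2) - 871/112 = 2*(-2/9) - 871/112 = -4/9 - 871/112 = -8287/1008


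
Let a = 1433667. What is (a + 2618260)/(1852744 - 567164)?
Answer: 4051927/1285580 ≈ 3.1518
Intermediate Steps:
(a + 2618260)/(1852744 - 567164) = (1433667 + 2618260)/(1852744 - 567164) = 4051927/1285580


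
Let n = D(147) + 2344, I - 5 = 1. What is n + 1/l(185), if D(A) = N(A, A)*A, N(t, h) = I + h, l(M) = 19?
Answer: 471866/19 ≈ 24835.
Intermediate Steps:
I = 6 (I = 5 + 1 = 6)
N(t, h) = 6 + h
D(A) = A*(6 + A) (D(A) = (6 + A)*A = A*(6 + A))
n = 24835 (n = 147*(6 + 147) + 2344 = 147*153 + 2344 = 22491 + 2344 = 24835)
n + 1/l(185) = 24835 + 1/19 = 471866/19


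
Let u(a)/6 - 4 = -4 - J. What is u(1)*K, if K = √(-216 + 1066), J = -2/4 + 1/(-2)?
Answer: 30*√34 ≈ 174.93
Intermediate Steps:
J = -1 (J = -2*¼ + 1*(-½) = -½ - ½ = -1)
K = 5*√34 (K = √850 = 5*√34 ≈ 29.155)
u(a) = 6 (u(a) = 24 + 6*(-4 - 1*(-1)) = 24 + 6*(-4 + 1) = 24 + 6*(-3) = 24 - 18 = 6)
u(1)*K = 6*(5*√34) = 30*√34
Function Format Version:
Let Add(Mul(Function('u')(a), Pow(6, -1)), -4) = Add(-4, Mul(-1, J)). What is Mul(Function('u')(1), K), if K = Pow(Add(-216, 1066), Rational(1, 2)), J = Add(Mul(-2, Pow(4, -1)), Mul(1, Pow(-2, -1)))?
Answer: Mul(30, Pow(34, Rational(1, 2))) ≈ 174.93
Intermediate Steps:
J = -1 (J = Add(Mul(-2, Rational(1, 4)), Mul(1, Rational(-1, 2))) = Add(Rational(-1, 2), Rational(-1, 2)) = -1)
K = Mul(5, Pow(34, Rational(1, 2))) (K = Pow(850, Rational(1, 2)) = Mul(5, Pow(34, Rational(1, 2))) ≈ 29.155)
Function('u')(a) = 6 (Function('u')(a) = Add(24, Mul(6, Add(-4, Mul(-1, -1)))) = Add(24, Mul(6, Add(-4, 1))) = Add(24, Mul(6, -3)) = Add(24, -18) = 6)
Mul(Function('u')(1), K) = Mul(6, Mul(5, Pow(34, Rational(1, 2)))) = Mul(30, Pow(34, Rational(1, 2)))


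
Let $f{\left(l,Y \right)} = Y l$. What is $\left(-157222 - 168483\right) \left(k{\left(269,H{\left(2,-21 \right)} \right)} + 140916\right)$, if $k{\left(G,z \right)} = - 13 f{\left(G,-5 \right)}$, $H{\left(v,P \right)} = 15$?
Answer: $-51591997705$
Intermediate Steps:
$k{\left(G,z \right)} = 65 G$ ($k{\left(G,z \right)} = - 13 \left(- 5 G\right) = 65 G$)
$\left(-157222 - 168483\right) \left(k{\left(269,H{\left(2,-21 \right)} \right)} + 140916\right) = \left(-157222 - 168483\right) \left(65 \cdot 269 + 140916\right) = - 325705 \left(17485 + 140916\right) = \left(-325705\right) 158401 = -51591997705$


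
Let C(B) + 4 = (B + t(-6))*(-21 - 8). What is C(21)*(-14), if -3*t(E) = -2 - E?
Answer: 24122/3 ≈ 8040.7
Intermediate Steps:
t(E) = ⅔ + E/3 (t(E) = -(-2 - E)/3 = ⅔ + E/3)
C(B) = 104/3 - 29*B (C(B) = -4 + (B + (⅔ + (⅓)*(-6)))*(-21 - 8) = -4 + (B + (⅔ - 2))*(-29) = -4 + (B - 4/3)*(-29) = -4 + (-4/3 + B)*(-29) = -4 + (116/3 - 29*B) = 104/3 - 29*B)
C(21)*(-14) = (104/3 - 29*21)*(-14) = (104/3 - 609)*(-14) = -1723/3*(-14) = 24122/3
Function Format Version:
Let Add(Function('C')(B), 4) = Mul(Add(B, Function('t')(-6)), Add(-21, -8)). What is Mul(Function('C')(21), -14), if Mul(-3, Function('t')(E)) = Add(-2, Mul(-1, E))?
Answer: Rational(24122, 3) ≈ 8040.7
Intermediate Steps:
Function('t')(E) = Add(Rational(2, 3), Mul(Rational(1, 3), E)) (Function('t')(E) = Mul(Rational(-1, 3), Add(-2, Mul(-1, E))) = Add(Rational(2, 3), Mul(Rational(1, 3), E)))
Function('C')(B) = Add(Rational(104, 3), Mul(-29, B)) (Function('C')(B) = Add(-4, Mul(Add(B, Add(Rational(2, 3), Mul(Rational(1, 3), -6))), Add(-21, -8))) = Add(-4, Mul(Add(B, Add(Rational(2, 3), -2)), -29)) = Add(-4, Mul(Add(B, Rational(-4, 3)), -29)) = Add(-4, Mul(Add(Rational(-4, 3), B), -29)) = Add(-4, Add(Rational(116, 3), Mul(-29, B))) = Add(Rational(104, 3), Mul(-29, B)))
Mul(Function('C')(21), -14) = Mul(Add(Rational(104, 3), Mul(-29, 21)), -14) = Mul(Add(Rational(104, 3), -609), -14) = Mul(Rational(-1723, 3), -14) = Rational(24122, 3)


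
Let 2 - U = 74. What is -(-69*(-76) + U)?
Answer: -5172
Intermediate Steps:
U = -72 (U = 2 - 1*74 = 2 - 74 = -72)
-(-69*(-76) + U) = -(-69*(-76) - 72) = -(5244 - 72) = -1*5172 = -5172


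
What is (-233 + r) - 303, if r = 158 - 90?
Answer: -468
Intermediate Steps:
r = 68
(-233 + r) - 303 = (-233 + 68) - 303 = -165 - 303 = -468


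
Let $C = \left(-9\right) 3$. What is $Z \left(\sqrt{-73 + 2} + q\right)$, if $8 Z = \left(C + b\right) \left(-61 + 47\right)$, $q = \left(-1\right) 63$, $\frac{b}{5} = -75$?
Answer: $- \frac{88641}{2} + \frac{1407 i \sqrt{71}}{2} \approx -44321.0 + 5927.8 i$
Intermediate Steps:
$b = -375$ ($b = 5 \left(-75\right) = -375$)
$C = -27$
$q = -63$
$Z = \frac{1407}{2}$ ($Z = \frac{\left(-27 - 375\right) \left(-61 + 47\right)}{8} = \frac{\left(-402\right) \left(-14\right)}{8} = \frac{1}{8} \cdot 5628 = \frac{1407}{2} \approx 703.5$)
$Z \left(\sqrt{-73 + 2} + q\right) = \frac{1407 \left(\sqrt{-73 + 2} - 63\right)}{2} = \frac{1407 \left(\sqrt{-71} - 63\right)}{2} = \frac{1407 \left(i \sqrt{71} - 63\right)}{2} = \frac{1407 \left(-63 + i \sqrt{71}\right)}{2} = - \frac{88641}{2} + \frac{1407 i \sqrt{71}}{2}$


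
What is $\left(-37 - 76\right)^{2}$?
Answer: $12769$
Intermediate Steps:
$\left(-37 - 76\right)^{2} = \left(-113\right)^{2} = 12769$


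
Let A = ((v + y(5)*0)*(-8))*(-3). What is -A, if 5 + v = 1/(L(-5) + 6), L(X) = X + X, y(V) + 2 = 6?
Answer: 126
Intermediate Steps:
y(V) = 4 (y(V) = -2 + 6 = 4)
L(X) = 2*X
v = -21/4 (v = -5 + 1/(2*(-5) + 6) = -5 + 1/(-10 + 6) = -5 + 1/(-4) = -5 - ¼ = -21/4 ≈ -5.2500)
A = -126 (A = ((-21/4 + 4*0)*(-8))*(-3) = ((-21/4 + 0)*(-8))*(-3) = -21/4*(-8)*(-3) = 42*(-3) = -126)
-A = -1*(-126) = 126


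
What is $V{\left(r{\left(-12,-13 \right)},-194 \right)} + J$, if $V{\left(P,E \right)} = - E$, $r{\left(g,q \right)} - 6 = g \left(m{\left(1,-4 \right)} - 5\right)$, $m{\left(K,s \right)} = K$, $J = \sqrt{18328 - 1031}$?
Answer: $194 + 7 \sqrt{353} \approx 325.52$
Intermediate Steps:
$J = 7 \sqrt{353}$ ($J = \sqrt{17297} = 7 \sqrt{353} \approx 131.52$)
$r{\left(g,q \right)} = 6 - 4 g$ ($r{\left(g,q \right)} = 6 + g \left(1 - 5\right) = 6 + g \left(-4\right) = 6 - 4 g$)
$V{\left(r{\left(-12,-13 \right)},-194 \right)} + J = \left(-1\right) \left(-194\right) + 7 \sqrt{353} = 194 + 7 \sqrt{353}$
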